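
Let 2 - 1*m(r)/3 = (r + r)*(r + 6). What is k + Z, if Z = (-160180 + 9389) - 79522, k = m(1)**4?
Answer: 1449303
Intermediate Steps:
m(r) = 6 - 6*r*(6 + r) (m(r) = 6 - 3*(r + r)*(r + 6) = 6 - 3*2*r*(6 + r) = 6 - 6*r*(6 + r))
k = 1679616 (k = (6 - 36*1 - 6*1**2)**4 = (6 - 36 - 6*1)**4 = (6 - 36 - 6)**4 = (-36)**4 = 1679616)
Z = -230313 (Z = -150791 - 79522 = -230313)
k + Z = 1679616 - 230313 = 1449303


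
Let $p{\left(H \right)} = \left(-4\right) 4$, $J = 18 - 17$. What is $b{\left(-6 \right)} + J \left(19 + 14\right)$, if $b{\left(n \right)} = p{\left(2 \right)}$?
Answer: $17$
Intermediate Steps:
$J = 1$
$p{\left(H \right)} = -16$
$b{\left(n \right)} = -16$
$b{\left(-6 \right)} + J \left(19 + 14\right) = -16 + 1 \left(19 + 14\right) = -16 + 1 \cdot 33 = -16 + 33 = 17$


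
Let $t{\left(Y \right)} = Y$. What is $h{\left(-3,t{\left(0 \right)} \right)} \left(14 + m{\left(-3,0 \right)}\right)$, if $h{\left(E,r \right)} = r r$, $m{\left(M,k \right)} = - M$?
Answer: $0$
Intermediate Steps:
$h{\left(E,r \right)} = r^{2}$
$h{\left(-3,t{\left(0 \right)} \right)} \left(14 + m{\left(-3,0 \right)}\right) = 0^{2} \left(14 - -3\right) = 0 \left(14 + 3\right) = 0 \cdot 17 = 0$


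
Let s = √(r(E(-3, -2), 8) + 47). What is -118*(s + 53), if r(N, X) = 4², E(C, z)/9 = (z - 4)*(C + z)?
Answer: -6254 - 354*√7 ≈ -7190.6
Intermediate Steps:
E(C, z) = 9*(-4 + z)*(C + z) (E(C, z) = 9*((z - 4)*(C + z)) = 9*((-4 + z)*(C + z)) = 9*(-4 + z)*(C + z))
r(N, X) = 16
s = 3*√7 (s = √(16 + 47) = √63 = 3*√7 ≈ 7.9373)
-118*(s + 53) = -118*(3*√7 + 53) = -118*(53 + 3*√7) = -6254 - 354*√7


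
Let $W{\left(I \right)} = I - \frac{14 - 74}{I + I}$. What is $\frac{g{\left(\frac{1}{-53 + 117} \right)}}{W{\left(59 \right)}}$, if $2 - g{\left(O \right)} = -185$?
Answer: $\frac{11033}{3511} \approx 3.1424$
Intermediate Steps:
$g{\left(O \right)} = 187$ ($g{\left(O \right)} = 2 - -185 = 2 + 185 = 187$)
$W{\left(I \right)} = I + \frac{30}{I}$ ($W{\left(I \right)} = I - - \frac{60}{2 I} = I - - 60 \frac{1}{2 I} = I - - \frac{30}{I} = I + \frac{30}{I}$)
$\frac{g{\left(\frac{1}{-53 + 117} \right)}}{W{\left(59 \right)}} = \frac{187}{59 + \frac{30}{59}} = \frac{187}{\frac{3511}{59}} = 187 \cdot \frac{59}{3511} = \frac{11033}{3511}$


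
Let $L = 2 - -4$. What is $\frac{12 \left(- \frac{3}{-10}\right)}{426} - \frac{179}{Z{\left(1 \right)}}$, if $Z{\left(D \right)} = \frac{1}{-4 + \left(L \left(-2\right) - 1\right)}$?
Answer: $\frac{1080268}{355} \approx 3043.0$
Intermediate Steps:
$L = 6$ ($L = 2 + 4 = 6$)
$Z{\left(D \right)} = - \frac{1}{17}$ ($Z{\left(D \right)} = \frac{1}{-4 + \left(6 \left(-2\right) - 1\right)} = \frac{1}{-4 - 13} = \frac{1}{-17} = - \frac{1}{17}$)
$\frac{12 \left(- \frac{3}{-10}\right)}{426} - \frac{179}{Z{\left(1 \right)}} = \frac{12 \left(- \frac{3}{-10}\right)}{426} - \frac{179}{- \frac{1}{17}} = 12 \left(\left(-3\right) \left(- \frac{1}{10}\right)\right) \frac{1}{426} - -3043 = 12 \cdot \frac{3}{10} \cdot \frac{1}{426} + 3043 = \frac{18}{5} \cdot \frac{1}{426} + 3043 = \frac{3}{355} + 3043 = \frac{1080268}{355}$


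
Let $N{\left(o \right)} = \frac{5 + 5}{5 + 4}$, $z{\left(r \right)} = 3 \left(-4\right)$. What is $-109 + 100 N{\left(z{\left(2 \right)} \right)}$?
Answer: $\frac{19}{9} \approx 2.1111$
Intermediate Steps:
$z{\left(r \right)} = -12$
$N{\left(o \right)} = \frac{10}{9}$
$-109 + 100 N{\left(z{\left(2 \right)} \right)} = -109 + 100 \cdot \frac{10}{9} = -109 + \frac{1000}{9} = \frac{19}{9}$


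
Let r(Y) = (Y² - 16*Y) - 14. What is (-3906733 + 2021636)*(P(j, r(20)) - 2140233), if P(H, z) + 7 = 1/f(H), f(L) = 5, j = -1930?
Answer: 20172798131303/5 ≈ 4.0346e+12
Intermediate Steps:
r(Y) = -14 + Y² - 16*Y
P(H, z) = -34/5 (P(H, z) = -7 + 1/5 = -7 + ⅕ = -34/5)
(-3906733 + 2021636)*(P(j, r(20)) - 2140233) = (-3906733 + 2021636)*(-34/5 - 2140233) = -1885097*(-10701199/5) = 20172798131303/5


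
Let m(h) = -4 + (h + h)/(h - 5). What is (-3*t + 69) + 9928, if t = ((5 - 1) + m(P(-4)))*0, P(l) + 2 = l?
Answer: 9997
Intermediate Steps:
P(l) = -2 + l
m(h) = -4 + 2*h/(-5 + h) (m(h) = -4 + (2*h)/(-5 + h) = -4 + 2*h/(-5 + h))
t = 0 (t = ((5 - 1) + 2*(10 - (-2 - 4))/(-5 + (-2 - 4)))*0 = (4 + 2*(10 - 1*(-6))/(-5 - 6))*0 = (4 + 2*(10 + 6)/(-11))*0 = (4 + 2*(-1/11)*16)*0 = (4 - 32/11)*0 = (12/11)*0 = 0)
(-3*t + 69) + 9928 = (-3*0 + 69) + 9928 = (0 + 69) + 9928 = 69 + 9928 = 9997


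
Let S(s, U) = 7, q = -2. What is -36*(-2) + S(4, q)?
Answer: 79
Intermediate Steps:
-36*(-2) + S(4, q) = -36*(-2) + 7 = 72 + 7 = 79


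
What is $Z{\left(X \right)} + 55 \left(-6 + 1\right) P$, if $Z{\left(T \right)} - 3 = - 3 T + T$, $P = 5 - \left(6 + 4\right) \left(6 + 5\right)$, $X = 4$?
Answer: $28870$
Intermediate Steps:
$P = -105$ ($P = 5 - 10 \cdot 11 = 5 - 110 = -105$)
$Z{\left(T \right)} = 3 - 2 T$ ($Z{\left(T \right)} = 3 + \left(- 3 T + T\right) = 3 - 2 T$)
$Z{\left(X \right)} + 55 \left(-6 + 1\right) P = \left(3 - 8\right) + 55 \left(-6 + 1\right) \left(-105\right) = \left(3 - 8\right) + 55 \left(\left(-5\right) \left(-105\right)\right) = -5 + 55 \cdot 525 = -5 + 28875 = 28870$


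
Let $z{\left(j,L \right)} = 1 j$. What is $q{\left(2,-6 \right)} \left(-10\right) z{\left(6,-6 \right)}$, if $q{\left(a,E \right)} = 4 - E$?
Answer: $-600$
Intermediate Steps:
$z{\left(j,L \right)} = j$
$q{\left(2,-6 \right)} \left(-10\right) z{\left(6,-6 \right)} = \left(4 - -6\right) \left(-10\right) 6 = \left(4 + 6\right) \left(-10\right) 6 = 10 \left(-10\right) 6 = \left(-100\right) 6 = -600$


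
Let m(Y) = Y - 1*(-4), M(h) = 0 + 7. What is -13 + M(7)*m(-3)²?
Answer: -6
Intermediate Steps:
M(h) = 7
m(Y) = 4 + Y (m(Y) = Y + 4 = 4 + Y)
-13 + M(7)*m(-3)² = -13 + 7*(4 - 3)² = -13 + 7*1² = -13 + 7*1 = -13 + 7 = -6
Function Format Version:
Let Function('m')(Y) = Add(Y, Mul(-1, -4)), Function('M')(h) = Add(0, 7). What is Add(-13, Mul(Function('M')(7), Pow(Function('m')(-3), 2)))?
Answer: -6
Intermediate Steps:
Function('M')(h) = 7
Function('m')(Y) = Add(4, Y) (Function('m')(Y) = Add(Y, 4) = Add(4, Y))
Add(-13, Mul(Function('M')(7), Pow(Function('m')(-3), 2))) = Add(-13, Mul(7, Pow(Add(4, -3), 2))) = Add(-13, Mul(7, Pow(1, 2))) = Add(-13, Mul(7, 1)) = Add(-13, 7) = -6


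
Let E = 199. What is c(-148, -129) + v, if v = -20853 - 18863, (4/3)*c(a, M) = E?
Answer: -158267/4 ≈ -39567.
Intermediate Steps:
c(a, M) = 597/4 (c(a, M) = (¾)*199 = 597/4)
v = -39716
c(-148, -129) + v = 597/4 - 39716 = -158267/4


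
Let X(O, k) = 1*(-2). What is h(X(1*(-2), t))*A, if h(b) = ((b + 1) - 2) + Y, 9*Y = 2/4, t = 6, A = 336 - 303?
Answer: -583/6 ≈ -97.167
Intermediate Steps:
A = 33
Y = 1/18 (Y = (2/4)/9 = (2*(1/4))/9 = (1/9)*(1/2) = 1/18 ≈ 0.055556)
X(O, k) = -2
h(b) = -17/18 + b (h(b) = ((b + 1) - 2) + 1/18 = ((1 + b) - 2) + 1/18 = (-1 + b) + 1/18 = -17/18 + b)
h(X(1*(-2), t))*A = (-17/18 - 2)*33 = -53/18*33 = -583/6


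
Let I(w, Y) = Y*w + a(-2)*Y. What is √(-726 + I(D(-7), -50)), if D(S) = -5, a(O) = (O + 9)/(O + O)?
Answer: I*√1554/2 ≈ 19.71*I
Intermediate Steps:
a(O) = (9 + O)/(2*O) (a(O) = (9 + O)/((2*O)) = (9 + O)*(1/(2*O)) = (9 + O)/(2*O))
I(w, Y) = -7*Y/4 + Y*w (I(w, Y) = Y*w + ((½)*(9 - 2)/(-2))*Y = Y*w + ((½)*(-½)*7)*Y = Y*w - 7*Y/4 = -7*Y/4 + Y*w)
√(-726 + I(D(-7), -50)) = √(-726 + (¼)*(-50)*(-7 + 4*(-5))) = √(-726 + (¼)*(-50)*(-7 - 20)) = √(-726 + (¼)*(-50)*(-27)) = √(-726 + 675/2) = √(-777/2) = I*√1554/2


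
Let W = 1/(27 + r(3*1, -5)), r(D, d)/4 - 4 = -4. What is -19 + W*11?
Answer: -502/27 ≈ -18.593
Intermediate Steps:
r(D, d) = 0 (r(D, d) = 16 + 4*(-4) = 16 - 16 = 0)
W = 1/27 (W = 1/(27 + 0) = 1/27 ≈ 0.037037)
-19 + W*11 = -19 + (1/27)*11 = -19 + 11/27 = -502/27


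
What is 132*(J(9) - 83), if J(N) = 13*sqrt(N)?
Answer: -5808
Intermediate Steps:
132*(J(9) - 83) = 132*(13*sqrt(9) - 83) = 132*(13*3 - 83) = 132*(39 - 83) = 132*(-44) = -5808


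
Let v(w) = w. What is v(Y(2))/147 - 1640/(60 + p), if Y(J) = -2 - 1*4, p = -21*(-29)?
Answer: -81698/32781 ≈ -2.4922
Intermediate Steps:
p = 609
Y(J) = -6 (Y(J) = -2 - 4 = -6)
v(Y(2))/147 - 1640/(60 + p) = -6/147 - 1640/(60 + 609) = -6*1/147 - 1640/669 = -2/49 - 1640*1/669 = -2/49 - 1640/669 = -81698/32781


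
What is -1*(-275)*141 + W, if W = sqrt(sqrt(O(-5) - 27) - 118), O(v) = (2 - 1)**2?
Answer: 38775 + sqrt(-118 + I*sqrt(26)) ≈ 38775.0 + 10.865*I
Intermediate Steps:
O(v) = 1 (O(v) = 1**2 = 1)
W = sqrt(-118 + I*sqrt(26)) (W = sqrt(sqrt(1 - 27) - 118) = sqrt(sqrt(-26) - 118) = sqrt(I*sqrt(26) - 118) = sqrt(-118 + I*sqrt(26)) ≈ 0.2346 + 10.865*I)
-1*(-275)*141 + W = -1*(-275)*141 + sqrt(-118 + I*sqrt(26)) = 275*141 + sqrt(-118 + I*sqrt(26)) = 38775 + sqrt(-118 + I*sqrt(26))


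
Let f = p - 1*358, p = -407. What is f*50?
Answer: -38250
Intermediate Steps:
f = -765 (f = -407 - 1*358 = -407 - 358 = -765)
f*50 = -765*50 = -38250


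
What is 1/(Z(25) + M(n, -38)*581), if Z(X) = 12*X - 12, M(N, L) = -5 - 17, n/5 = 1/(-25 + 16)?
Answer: -1/12494 ≈ -8.0038e-5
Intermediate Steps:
n = -5/9 (n = 5/(-25 + 16) = 5/(-9) = 5*(-⅑) = -5/9 ≈ -0.55556)
M(N, L) = -22
Z(X) = -12 + 12*X
1/(Z(25) + M(n, -38)*581) = 1/((-12 + 12*25) - 22*581) = 1/((-12 + 300) - 12782) = 1/(288 - 12782) = 1/(-12494) = -1/12494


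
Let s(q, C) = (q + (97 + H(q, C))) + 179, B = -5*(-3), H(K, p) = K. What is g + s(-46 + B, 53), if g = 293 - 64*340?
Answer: -21253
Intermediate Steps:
B = 15
s(q, C) = 276 + 2*q (s(q, C) = (q + (97 + q)) + 179 = (97 + 2*q) + 179 = 276 + 2*q)
g = -21467 (g = 293 - 21760 = -21467)
g + s(-46 + B, 53) = -21467 + (276 + 2*(-46 + 15)) = -21467 + (276 + 2*(-31)) = -21467 + (276 - 62) = -21467 + 214 = -21253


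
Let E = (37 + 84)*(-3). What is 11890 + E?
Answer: 11527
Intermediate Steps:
E = -363 (E = 121*(-3) = -363)
11890 + E = 11890 - 363 = 11527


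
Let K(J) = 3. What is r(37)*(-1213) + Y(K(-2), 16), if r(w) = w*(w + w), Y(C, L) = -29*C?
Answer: -3321281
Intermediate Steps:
r(w) = 2*w² (r(w) = w*(2*w) = 2*w²)
r(37)*(-1213) + Y(K(-2), 16) = (2*37²)*(-1213) - 29*3 = (2*1369)*(-1213) - 87 = 2738*(-1213) - 87 = -3321194 - 87 = -3321281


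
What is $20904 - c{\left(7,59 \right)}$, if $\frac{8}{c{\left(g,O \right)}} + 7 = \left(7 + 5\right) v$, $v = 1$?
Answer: $\frac{104512}{5} \approx 20902.0$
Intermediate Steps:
$c{\left(g,O \right)} = \frac{8}{5}$ ($c{\left(g,O \right)} = \frac{8}{-7 + \left(7 + 5\right) 1} = \frac{8}{-7 + 12 \cdot 1} = \frac{8}{-7 + 12} = \frac{8}{5}$)
$20904 - c{\left(7,59 \right)} = 20904 - \frac{8}{5} = \frac{104512}{5}$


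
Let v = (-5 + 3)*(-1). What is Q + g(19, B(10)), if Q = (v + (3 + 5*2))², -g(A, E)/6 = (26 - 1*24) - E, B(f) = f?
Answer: 273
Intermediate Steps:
g(A, E) = -12 + 6*E (g(A, E) = -6*((26 - 1*24) - E) = -6*((26 - 24) - E) = -6*(2 - E) = -12 + 6*E)
v = 2 (v = -2*(-1) = 2)
Q = 225 (Q = (2 + (3 + 5*2))² = (2 + (3 + 10))² = (2 + 13)² = 15² = 225)
Q + g(19, B(10)) = 225 + (-12 + 6*10) = 225 + (-12 + 60) = 225 + 48 = 273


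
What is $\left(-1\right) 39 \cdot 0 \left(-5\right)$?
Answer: $0$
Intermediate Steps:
$\left(-1\right) 39 \cdot 0 \left(-5\right) = \left(-39\right) 0 = 0$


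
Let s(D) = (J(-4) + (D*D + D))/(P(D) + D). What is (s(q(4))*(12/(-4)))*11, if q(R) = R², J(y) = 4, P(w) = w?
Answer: -2277/8 ≈ -284.63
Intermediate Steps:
s(D) = (4 + D + D²)/(2*D) (s(D) = (4 + (D*D + D))/(D + D) = (4 + (D² + D))/((2*D)) = (4 + (D + D²))*(1/(2*D)) = (4 + D + D²)*(1/(2*D)) = (4 + D + D²)/(2*D))
(s(q(4))*(12/(-4)))*11 = (((4 + 4² + (4²)²)/(2*(4²)))*(12/(-4)))*11 = (((½)*(4 + 16 + 16²)/16)*(12*(-¼)))*11 = (((½)*(1/16)*(4 + 16 + 256))*(-3))*11 = (((½)*(1/16)*276)*(-3))*11 = ((69/8)*(-3))*11 = -207/8*11 = -2277/8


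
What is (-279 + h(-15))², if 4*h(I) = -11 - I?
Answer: 77284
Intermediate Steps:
h(I) = -11/4 - I/4 (h(I) = (-11 - I)/4 = -11/4 - I/4)
(-279 + h(-15))² = (-279 + (-11/4 - ¼*(-15)))² = (-279 + (-11/4 + 15/4))² = (-279 + 1)² = (-278)² = 77284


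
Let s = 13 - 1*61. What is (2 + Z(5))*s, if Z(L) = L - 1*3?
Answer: -192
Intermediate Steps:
Z(L) = -3 + L (Z(L) = L - 3 = -3 + L)
s = -48 (s = 13 - 61 = -48)
(2 + Z(5))*s = (2 + (-3 + 5))*(-48) = (2 + 2)*(-48) = 4*(-48) = -192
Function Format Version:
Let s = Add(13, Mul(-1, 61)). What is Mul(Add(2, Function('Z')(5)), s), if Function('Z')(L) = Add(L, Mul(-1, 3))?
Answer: -192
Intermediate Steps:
Function('Z')(L) = Add(-3, L) (Function('Z')(L) = Add(L, -3) = Add(-3, L))
s = -48 (s = Add(13, -61) = -48)
Mul(Add(2, Function('Z')(5)), s) = Mul(Add(2, Add(-3, 5)), -48) = Mul(Add(2, 2), -48) = Mul(4, -48) = -192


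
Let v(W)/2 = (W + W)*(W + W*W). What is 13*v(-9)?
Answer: -33696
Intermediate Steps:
v(W) = 4*W*(W + W²) (v(W) = 2*((W + W)*(W + W*W)) = 2*((2*W)*(W + W²)) = 2*(2*W*(W + W²)) = 4*W*(W + W²))
13*v(-9) = 13*(4*(-9)²*(1 - 9)) = 13*(4*81*(-8)) = 13*(-2592) = -33696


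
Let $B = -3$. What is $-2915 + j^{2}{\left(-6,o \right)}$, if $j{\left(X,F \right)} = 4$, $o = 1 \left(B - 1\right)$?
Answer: $-2899$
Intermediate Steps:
$o = -4$ ($o = 1 \left(-3 - 1\right) = 1 \left(-4\right) = -4$)
$-2915 + j^{2}{\left(-6,o \right)} = -2915 + 4^{2} = -2915 + 16 = -2899$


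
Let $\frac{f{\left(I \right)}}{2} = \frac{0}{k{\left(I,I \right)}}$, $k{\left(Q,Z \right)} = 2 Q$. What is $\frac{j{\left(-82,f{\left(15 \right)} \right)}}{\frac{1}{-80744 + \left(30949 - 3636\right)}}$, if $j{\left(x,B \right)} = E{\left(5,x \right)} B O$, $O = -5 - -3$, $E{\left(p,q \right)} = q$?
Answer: $0$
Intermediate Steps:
$O = -2$ ($O = -5 + 3 = -2$)
$f{\left(I \right)} = 0$ ($f{\left(I \right)} = 2 \frac{0}{2 I} = 2 \cdot 0 \frac{1}{2 I} = 2 \cdot 0 = 0$)
$j{\left(x,B \right)} = - 2 B x$ ($j{\left(x,B \right)} = x B \left(-2\right) = B x \left(-2\right) = - 2 B x$)
$\frac{j{\left(-82,f{\left(15 \right)} \right)}}{\frac{1}{-80744 + \left(30949 - 3636\right)}} = \frac{\left(-2\right) 0 \left(-82\right)}{\frac{1}{-80744 + \left(30949 - 3636\right)}} = \frac{0}{\frac{1}{-80744 + 27313}} = \frac{0}{\frac{1}{-53431}} = \frac{0}{- \frac{1}{53431}} = 0 \left(-53431\right) = 0$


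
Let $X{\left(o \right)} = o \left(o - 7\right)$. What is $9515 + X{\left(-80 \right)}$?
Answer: $16475$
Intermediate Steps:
$X{\left(o \right)} = o \left(-7 + o\right)$
$9515 + X{\left(-80 \right)} = 9515 - 80 \left(-7 - 80\right) = 9515 - -6960 = 9515 + 6960 = 16475$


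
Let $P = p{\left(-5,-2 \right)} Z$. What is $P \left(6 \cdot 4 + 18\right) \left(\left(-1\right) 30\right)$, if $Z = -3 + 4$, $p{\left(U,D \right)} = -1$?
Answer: $1260$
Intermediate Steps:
$Z = 1$
$P = -1$ ($P = \left(-1\right) 1 = -1$)
$P \left(6 \cdot 4 + 18\right) \left(\left(-1\right) 30\right) = - (6 \cdot 4 + 18) \left(\left(-1\right) 30\right) = - (24 + 18) \left(-30\right) = \left(-1\right) 42 \left(-30\right) = \left(-42\right) \left(-30\right) = 1260$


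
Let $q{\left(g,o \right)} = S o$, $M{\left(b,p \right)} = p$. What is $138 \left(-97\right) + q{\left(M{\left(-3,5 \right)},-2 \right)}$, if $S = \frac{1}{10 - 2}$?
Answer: $- \frac{53545}{4} \approx -13386.0$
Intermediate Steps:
$S = \frac{1}{8} \approx 0.125$
$q{\left(g,o \right)} = \frac{o}{8}$
$138 \left(-97\right) + q{\left(M{\left(-3,5 \right)},-2 \right)} = 138 \left(-97\right) + \frac{1}{8} \left(-2\right) = -13386 - \frac{1}{4} = - \frac{53545}{4}$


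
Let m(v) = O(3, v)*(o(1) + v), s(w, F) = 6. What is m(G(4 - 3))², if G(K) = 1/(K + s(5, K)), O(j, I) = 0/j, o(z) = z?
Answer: 0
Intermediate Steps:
O(j, I) = 0
G(K) = 1/(6 + K) (G(K) = 1/(K + 6) = 1/(6 + K))
m(v) = 0 (m(v) = 0*(1 + v) = 0)
m(G(4 - 3))² = 0² = 0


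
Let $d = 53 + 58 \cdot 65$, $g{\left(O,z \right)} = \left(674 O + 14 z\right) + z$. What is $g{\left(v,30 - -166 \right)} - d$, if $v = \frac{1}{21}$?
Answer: $- \frac{17869}{21} \approx -850.9$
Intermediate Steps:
$v = \frac{1}{21} \approx 0.047619$
$g{\left(O,z \right)} = 15 z + 674 O$ ($g{\left(O,z \right)} = \left(14 z + 674 O\right) + z = 15 z + 674 O$)
$d = 3823$ ($d = 53 + 3770 = 3823$)
$g{\left(v,30 - -166 \right)} - d = \left(15 \left(30 - -166\right) + 674 \cdot \frac{1}{21}\right) - 3823 = \left(15 \left(30 + 166\right) + \frac{674}{21}\right) - 3823 = \left(15 \cdot 196 + \frac{674}{21}\right) - 3823 = \left(2940 + \frac{674}{21}\right) - 3823 = \frac{62414}{21} - 3823 = - \frac{17869}{21}$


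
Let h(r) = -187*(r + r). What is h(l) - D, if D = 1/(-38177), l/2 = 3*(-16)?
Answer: 1370707009/38177 ≈ 35904.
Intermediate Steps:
l = -96 (l = 2*(3*(-16)) = 2*(-48) = -96)
h(r) = -374*r
D = -1/38177 ≈ -2.6194e-5
h(l) - D = -374*(-96) - 1*(-1/38177) = 35904 + 1/38177 = 1370707009/38177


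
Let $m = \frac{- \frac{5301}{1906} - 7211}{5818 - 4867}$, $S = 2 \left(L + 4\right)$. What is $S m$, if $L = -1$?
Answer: $- \frac{13749467}{302101} \approx -45.513$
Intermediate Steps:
$S = 6$ ($S = 2 \left(-1 + 4\right) = 2 \cdot 3 = 6$)
$m = - \frac{13749467}{1812606}$ ($m = \frac{\left(-5301\right) \frac{1}{1906} - 7211}{951} = \left(- \frac{5301}{1906} - 7211\right) \frac{1}{951} = \left(- \frac{13749467}{1906}\right) \frac{1}{951} = - \frac{13749467}{1812606} \approx -7.5855$)
$S m = 6 \left(- \frac{13749467}{1812606}\right) = - \frac{13749467}{302101}$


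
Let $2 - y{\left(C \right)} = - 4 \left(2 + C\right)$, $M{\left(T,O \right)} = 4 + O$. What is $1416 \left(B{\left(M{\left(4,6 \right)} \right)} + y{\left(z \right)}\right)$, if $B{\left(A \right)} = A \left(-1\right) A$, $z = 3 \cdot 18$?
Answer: $178416$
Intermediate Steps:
$z = 54$
$B{\left(A \right)} = - A^{2}$ ($B{\left(A \right)} = - A A = - A^{2}$)
$y{\left(C \right)} = 10 + 4 C$ ($y{\left(C \right)} = 2 - - 4 \left(2 + C\right) = 2 - \left(-8 - 4 C\right) = 2 + \left(8 + 4 C\right) = 10 + 4 C$)
$1416 \left(B{\left(M{\left(4,6 \right)} \right)} + y{\left(z \right)}\right) = 1416 \left(- \left(4 + 6\right)^{2} + \left(10 + 4 \cdot 54\right)\right) = 1416 \left(- 10^{2} + \left(10 + 216\right)\right) = 1416 \left(\left(-1\right) 100 + 226\right) = 1416 \left(-100 + 226\right) = 1416 \cdot 126 = 178416$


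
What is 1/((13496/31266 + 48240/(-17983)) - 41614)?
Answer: -281128239/11699503324382 ≈ -2.4029e-5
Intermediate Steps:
1/((13496/31266 + 48240/(-17983)) - 41614) = 1/((13496*(1/31266) + 48240*(-1/17983)) - 41614) = 1/((6748/15633 - 48240/17983) - 41614) = 1/(-632786636/281128239 - 41614) = 1/(-11699503324382/281128239) = -281128239/11699503324382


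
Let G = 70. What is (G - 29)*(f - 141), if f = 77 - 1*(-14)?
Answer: -2050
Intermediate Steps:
f = 91 (f = 77 + 14 = 91)
(G - 29)*(f - 141) = (70 - 29)*(91 - 141) = 41*(-50) = -2050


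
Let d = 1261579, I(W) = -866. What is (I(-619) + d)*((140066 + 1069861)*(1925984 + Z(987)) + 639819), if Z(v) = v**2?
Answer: 4423809212402817450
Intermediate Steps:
(I(-619) + d)*((140066 + 1069861)*(1925984 + Z(987)) + 639819) = (-866 + 1261579)*((140066 + 1069861)*(1925984 + 987**2) + 639819) = 1260713*(1209927*(1925984 + 974169) + 639819) = 1260713*(1209927*2900153 + 639819) = 1260713*(3508973418831 + 639819) = 1260713*3508974058650 = 4423809212402817450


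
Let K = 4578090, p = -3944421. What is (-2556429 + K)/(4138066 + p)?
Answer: 2021661/193645 ≈ 10.440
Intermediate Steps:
(-2556429 + K)/(4138066 + p) = (-2556429 + 4578090)/(4138066 - 3944421) = 2021661/193645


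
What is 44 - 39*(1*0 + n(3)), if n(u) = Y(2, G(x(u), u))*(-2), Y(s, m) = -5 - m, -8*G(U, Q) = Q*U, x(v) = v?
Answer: -1033/4 ≈ -258.25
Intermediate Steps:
G(U, Q) = -Q*U/8
n(u) = 10 - u²/4 (n(u) = (-5 - (-1)*u*u/8)*(-2) = (-5 - (-1)*u²/8)*(-2) = (-5 + u²/8)*(-2) = 10 - u²/4)
44 - 39*(1*0 + n(3)) = 44 - 39*(1*0 + (10 - ¼*3²)) = 44 - 39*(0 + (10 - ¼*9)) = 44 - 39*(0 + (10 - 9/4)) = 44 - 39*(0 + 31/4) = 44 - 39*31/4 = 44 - 1209/4 = -1033/4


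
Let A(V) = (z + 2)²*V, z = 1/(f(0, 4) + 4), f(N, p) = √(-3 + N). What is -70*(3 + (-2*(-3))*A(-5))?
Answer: 210*(-677*I + 352*√3)/(-13*I + 8*√3) ≈ 10034.0 - 846.35*I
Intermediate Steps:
z = 1/(4 + I*√3) (z = 1/(√(-3 + 0) + 4) = 1/(√(-3) + 4) = 1/(I*√3 + 4) = 1/(4 + I*√3) ≈ 0.21053 - 0.091161*I)
A(V) = V*(42/19 - I*√3/19)² (A(V) = ((4/19 - I*√3/19) + 2)²*V = (42/19 - I*√3/19)²*V = V*(42/19 - I*√3/19)²)
-70*(3 + (-2*(-3))*A(-5)) = -70*(3 + (-2*(-3))*(-5*(9 + 2*I*√3)²/(4 + I*√3)²)) = -70*(3 + 6*(-5*(9 + 2*I*√3)²/(4 + I*√3)²)) = -70*(3 - 30*(9 + 2*I*√3)²/(4 + I*√3)²) = -210 + 2100*(9 + 2*I*√3)²/(4 + I*√3)²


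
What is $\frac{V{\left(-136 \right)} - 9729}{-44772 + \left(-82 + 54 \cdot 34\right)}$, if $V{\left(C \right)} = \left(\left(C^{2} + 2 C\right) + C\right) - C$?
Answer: $- \frac{8495}{43018} \approx -0.19748$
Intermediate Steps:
$V{\left(C \right)} = C^{2} + 2 C$ ($V{\left(C \right)} = \left(C^{2} + 3 C\right) - C = C^{2} + 2 C$)
$\frac{V{\left(-136 \right)} - 9729}{-44772 + \left(-82 + 54 \cdot 34\right)} = \frac{- 136 \left(2 - 136\right) - 9729}{-44772 + \left(-82 + 54 \cdot 34\right)} = \frac{\left(-136\right) \left(-134\right) - 9729}{-44772 + \left(-82 + 1836\right)} = \frac{18224 - 9729}{-44772 + 1754} = \frac{8495}{-43018} = 8495 \left(- \frac{1}{43018}\right) = - \frac{8495}{43018}$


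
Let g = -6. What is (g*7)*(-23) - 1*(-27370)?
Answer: 28336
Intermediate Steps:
(g*7)*(-23) - 1*(-27370) = -6*7*(-23) - 1*(-27370) = -42*(-23) + 27370 = 966 + 27370 = 28336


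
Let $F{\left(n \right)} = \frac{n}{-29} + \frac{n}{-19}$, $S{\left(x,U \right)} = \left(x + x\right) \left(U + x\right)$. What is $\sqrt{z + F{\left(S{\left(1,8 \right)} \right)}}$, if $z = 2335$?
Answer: $\frac{\sqrt{708432271}}{551} \approx 48.306$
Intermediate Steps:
$S{\left(x,U \right)} = 2 x \left(U + x\right)$
$F{\left(n \right)} = - \frac{48 n}{551}$ ($F{\left(n \right)} = n \left(- \frac{1}{29}\right) + n \left(- \frac{1}{19}\right) = - \frac{n}{29} - \frac{n}{19} = - \frac{48 n}{551}$)
$\sqrt{z + F{\left(S{\left(1,8 \right)} \right)}} = \sqrt{2335 - \frac{48 \cdot 2 \cdot 1 \left(8 + 1\right)}{551}} = \sqrt{2335 - \frac{48 \cdot 2 \cdot 1 \cdot 9}{551}} = \sqrt{2335 - \frac{864}{551}} = \sqrt{\frac{1285721}{551}} = \frac{\sqrt{708432271}}{551}$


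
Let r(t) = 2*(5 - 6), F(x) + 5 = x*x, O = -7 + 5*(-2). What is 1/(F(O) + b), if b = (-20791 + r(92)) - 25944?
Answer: -1/46453 ≈ -2.1527e-5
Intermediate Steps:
O = -17 (O = -7 - 10 = -17)
F(x) = -5 + x² (F(x) = -5 + x*x = -5 + x²)
r(t) = -2 (r(t) = 2*(-1) = -2)
b = -46737 (b = (-20791 - 2) - 25944 = -20793 - 25944 = -46737)
1/(F(O) + b) = 1/((-5 + (-17)²) - 46737) = 1/((-5 + 289) - 46737) = 1/(284 - 46737) = 1/(-46453) = -1/46453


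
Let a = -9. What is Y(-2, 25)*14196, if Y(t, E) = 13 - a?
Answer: 312312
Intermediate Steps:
Y(t, E) = 22 (Y(t, E) = 13 - 1*(-9) = 13 + 9 = 22)
Y(-2, 25)*14196 = 22*14196 = 312312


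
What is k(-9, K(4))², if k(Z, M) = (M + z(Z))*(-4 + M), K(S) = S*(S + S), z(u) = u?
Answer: 414736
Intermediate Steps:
K(S) = 2*S² (K(S) = S*(2*S) = 2*S²)
k(Z, M) = (-4 + M)*(M + Z) (k(Z, M) = (M + Z)*(-4 + M) = (-4 + M)*(M + Z))
k(-9, K(4))² = ((2*4²)² - 8*4² - 4*(-9) + (2*4²)*(-9))² = ((2*16)² - 8*16 + 36 + (2*16)*(-9))² = (32² - 4*32 + 36 + 32*(-9))² = (1024 - 128 + 36 - 288)² = 644² = 414736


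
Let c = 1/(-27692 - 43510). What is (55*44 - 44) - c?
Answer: 169175953/71202 ≈ 2376.0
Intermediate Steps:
c = -1/71202 (c = 1/(-71202) = -1/71202 ≈ -1.4045e-5)
(55*44 - 44) - c = (55*44 - 44) - 1*(-1/71202) = (2420 - 44) + 1/71202 = 2376 + 1/71202 = 169175953/71202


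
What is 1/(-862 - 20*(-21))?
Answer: -1/442 ≈ -0.0022624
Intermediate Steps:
1/(-862 - 20*(-21)) = 1/(-862 + 420) = 1/(-442) = -1/442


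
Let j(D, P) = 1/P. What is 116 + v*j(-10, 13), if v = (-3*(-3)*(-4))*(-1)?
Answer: 1544/13 ≈ 118.77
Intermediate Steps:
v = 36 (v = (9*(-4))*(-1) = -36*(-1) = 36)
116 + v*j(-10, 13) = 116 + 36/13 = 1544/13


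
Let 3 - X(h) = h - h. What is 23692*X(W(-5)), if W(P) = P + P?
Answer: 71076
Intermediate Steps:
W(P) = 2*P
X(h) = 3 (X(h) = 3 - (h - h) = 3 - 1*0 = 3 + 0 = 3)
23692*X(W(-5)) = 23692*3 = 71076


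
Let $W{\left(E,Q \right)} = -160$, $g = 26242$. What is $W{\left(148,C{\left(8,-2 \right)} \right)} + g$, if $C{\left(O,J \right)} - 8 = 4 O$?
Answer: $26082$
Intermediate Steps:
$C{\left(O,J \right)} = 8 + 4 O$
$W{\left(148,C{\left(8,-2 \right)} \right)} + g = -160 + 26242 = 26082$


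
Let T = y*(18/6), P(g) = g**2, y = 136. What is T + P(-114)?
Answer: 13404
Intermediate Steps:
T = 408 (T = 136*(18/6) = 136*(18*(1/6)) = 136*3 = 408)
T + P(-114) = 408 + (-114)**2 = 408 + 12996 = 13404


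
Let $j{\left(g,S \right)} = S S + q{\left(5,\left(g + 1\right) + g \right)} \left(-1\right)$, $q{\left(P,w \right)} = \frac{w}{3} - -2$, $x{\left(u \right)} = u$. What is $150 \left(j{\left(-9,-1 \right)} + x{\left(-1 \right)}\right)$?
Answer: $550$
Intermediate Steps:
$q{\left(P,w \right)} = 2 + \frac{w}{3}$ ($q{\left(P,w \right)} = w \frac{1}{3} + 2 = \frac{w}{3} + 2 = 2 + \frac{w}{3}$)
$j{\left(g,S \right)} = - \frac{7}{3} + S^{2} - \frac{2 g}{3}$ ($j{\left(g,S \right)} = S S + \left(2 + \frac{\left(g + 1\right) + g}{3}\right) \left(-1\right) = S^{2} + \left(2 + \frac{\left(1 + g\right) + g}{3}\right) \left(-1\right) = S^{2} + \left(2 + \frac{1 + 2 g}{3}\right) \left(-1\right) = S^{2} + \left(2 + \left(\frac{1}{3} + \frac{2 g}{3}\right)\right) \left(-1\right) = S^{2} + \left(\frac{7}{3} + \frac{2 g}{3}\right) \left(-1\right) = S^{2} - \left(\frac{7}{3} + \frac{2 g}{3}\right) = - \frac{7}{3} + S^{2} - \frac{2 g}{3}$)
$150 \left(j{\left(-9,-1 \right)} + x{\left(-1 \right)}\right) = 150 \left(\left(- \frac{7}{3} + \left(-1\right)^{2} - -6\right) - 1\right) = 150 \left(\left(- \frac{7}{3} + 1 + 6\right) - 1\right) = 150 \left(\frac{14}{3} - 1\right) = 150 \cdot \frac{11}{3} = 550$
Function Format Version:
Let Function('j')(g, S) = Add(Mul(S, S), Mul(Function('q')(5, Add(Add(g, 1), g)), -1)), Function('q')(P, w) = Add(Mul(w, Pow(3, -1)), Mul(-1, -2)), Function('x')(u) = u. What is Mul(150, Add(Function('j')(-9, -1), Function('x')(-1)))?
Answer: 550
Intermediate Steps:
Function('q')(P, w) = Add(2, Mul(Rational(1, 3), w)) (Function('q')(P, w) = Add(Mul(w, Rational(1, 3)), 2) = Add(Mul(Rational(1, 3), w), 2) = Add(2, Mul(Rational(1, 3), w)))
Function('j')(g, S) = Add(Rational(-7, 3), Pow(S, 2), Mul(Rational(-2, 3), g)) (Function('j')(g, S) = Add(Mul(S, S), Mul(Add(2, Mul(Rational(1, 3), Add(Add(g, 1), g))), -1)) = Add(Pow(S, 2), Mul(Add(2, Mul(Rational(1, 3), Add(Add(1, g), g))), -1)) = Add(Pow(S, 2), Mul(Add(2, Mul(Rational(1, 3), Add(1, Mul(2, g)))), -1)) = Add(Pow(S, 2), Mul(Add(2, Add(Rational(1, 3), Mul(Rational(2, 3), g))), -1)) = Add(Pow(S, 2), Mul(Add(Rational(7, 3), Mul(Rational(2, 3), g)), -1)) = Add(Pow(S, 2), Add(Rational(-7, 3), Mul(Rational(-2, 3), g))) = Add(Rational(-7, 3), Pow(S, 2), Mul(Rational(-2, 3), g)))
Mul(150, Add(Function('j')(-9, -1), Function('x')(-1))) = Mul(150, Add(Add(Rational(-7, 3), Pow(-1, 2), Mul(Rational(-2, 3), -9)), -1)) = Mul(150, Add(Add(Rational(-7, 3), 1, 6), -1)) = Mul(150, Add(Rational(14, 3), -1)) = Mul(150, Rational(11, 3)) = 550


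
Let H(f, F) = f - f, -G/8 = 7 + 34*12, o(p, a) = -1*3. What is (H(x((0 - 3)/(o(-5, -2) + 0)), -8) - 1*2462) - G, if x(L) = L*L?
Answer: 858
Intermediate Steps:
o(p, a) = -3
x(L) = L²
G = -3320 (G = -8*(7 + 34*12) = -8*(7 + 408) = -8*415 = -3320)
H(f, F) = 0
(H(x((0 - 3)/(o(-5, -2) + 0)), -8) - 1*2462) - G = (0 - 1*2462) - 1*(-3320) = (0 - 2462) + 3320 = -2462 + 3320 = 858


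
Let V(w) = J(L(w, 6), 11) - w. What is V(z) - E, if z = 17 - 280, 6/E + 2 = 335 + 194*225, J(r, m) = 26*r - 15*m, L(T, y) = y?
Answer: 3723892/14661 ≈ 254.00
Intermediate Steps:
J(r, m) = -15*m + 26*r
E = 2/14661 (E = 6/(-2 + (335 + 194*225)) = 6/(-2 + (335 + 43650)) = 6/(-2 + 43985) = 6/43983 = 6*(1/43983) = 2/14661 ≈ 0.00013642)
z = -263
V(w) = -9 - w (V(w) = (-15*11 + 26*6) - w = (-165 + 156) - w = -9 - w)
V(z) - E = (-9 - 1*(-263)) - 1*2/14661 = (-9 + 263) - 2/14661 = 254 - 2/14661 = 3723892/14661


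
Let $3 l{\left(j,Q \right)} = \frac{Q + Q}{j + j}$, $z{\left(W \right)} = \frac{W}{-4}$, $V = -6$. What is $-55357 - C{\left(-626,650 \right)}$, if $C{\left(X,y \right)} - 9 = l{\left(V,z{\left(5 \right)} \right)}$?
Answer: $- \frac{3986357}{72} \approx -55366.0$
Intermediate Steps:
$z{\left(W \right)} = - \frac{W}{4}$ ($z{\left(W \right)} = W \left(- \frac{1}{4}\right) = - \frac{W}{4}$)
$l{\left(j,Q \right)} = \frac{Q}{3 j}$ ($l{\left(j,Q \right)} = \frac{\left(Q + Q\right) \frac{1}{j + j}}{3} = \frac{2 Q \frac{1}{2 j}}{3} = \frac{Q \frac{1}{j}}{3} = \frac{Q}{3 j}$)
$C{\left(X,y \right)} = \frac{653}{72}$ ($C{\left(X,y \right)} = 9 + \frac{\left(- \frac{1}{4}\right) 5}{3 \left(-6\right)} = 9 + \frac{1}{3} \left(- \frac{5}{4}\right) \left(- \frac{1}{6}\right) = 9 + \frac{5}{72} = \frac{653}{72}$)
$-55357 - C{\left(-626,650 \right)} = -55357 - \frac{653}{72} = - \frac{3986357}{72}$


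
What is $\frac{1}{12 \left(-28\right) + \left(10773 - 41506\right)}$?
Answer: $- \frac{1}{31069} \approx -3.2186 \cdot 10^{-5}$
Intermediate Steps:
$\frac{1}{12 \left(-28\right) + \left(10773 - 41506\right)} = \frac{1}{-336 + \left(10773 - 41506\right)} = \frac{1}{-336 - 30733} = \frac{1}{-31069} = - \frac{1}{31069}$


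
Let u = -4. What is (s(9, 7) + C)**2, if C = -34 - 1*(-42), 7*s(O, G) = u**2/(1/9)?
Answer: 40000/49 ≈ 816.33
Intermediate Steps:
s(O, G) = 144/7 (s(O, G) = ((-4)**2/(1/9))/7 = (16/(1/9))/7 = (16*9)/7 = (1/7)*144 = 144/7)
C = 8 (C = -34 + 42 = 8)
(s(9, 7) + C)**2 = (144/7 + 8)**2 = (200/7)**2 = 40000/49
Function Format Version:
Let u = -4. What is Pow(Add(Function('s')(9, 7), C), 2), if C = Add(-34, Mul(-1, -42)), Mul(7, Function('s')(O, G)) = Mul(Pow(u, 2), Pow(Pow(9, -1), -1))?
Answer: Rational(40000, 49) ≈ 816.33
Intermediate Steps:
Function('s')(O, G) = Rational(144, 7) (Function('s')(O, G) = Mul(Rational(1, 7), Mul(Pow(-4, 2), Pow(Pow(9, -1), -1))) = Mul(Rational(1, 7), Mul(16, Pow(Rational(1, 9), -1))) = Mul(Rational(1, 7), Mul(16, 9)) = Mul(Rational(1, 7), 144) = Rational(144, 7))
C = 8 (C = Add(-34, 42) = 8)
Pow(Add(Function('s')(9, 7), C), 2) = Pow(Add(Rational(144, 7), 8), 2) = Pow(Rational(200, 7), 2) = Rational(40000, 49)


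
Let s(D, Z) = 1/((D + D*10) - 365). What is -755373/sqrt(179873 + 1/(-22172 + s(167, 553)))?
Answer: -755373*sqrt(191598149917845799521)/5870548016287 ≈ -1781.1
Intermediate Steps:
s(D, Z) = 1/(-365 + 11*D) (s(D, Z) = 1/((D + 10*D) - 365) = 1/(11*D - 365) = 1/(-365 + 11*D))
-755373/sqrt(179873 + 1/(-22172 + s(167, 553))) = -755373/sqrt(179873 + 1/(-22172 + 1/(-365 + 11*167))) = -755373/sqrt(179873 + 1/(-22172 + 1/(-365 + 1837))) = -755373/sqrt(179873 + 1/(-22172 + 1/1472)) = -755373/sqrt(179873 + 1/(-32637183/1472)) = -755373/sqrt(179873 - 1472/32637183) = -755373*sqrt(191598149917845799521)/5870548016287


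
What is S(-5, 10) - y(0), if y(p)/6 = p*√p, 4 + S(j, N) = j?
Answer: -9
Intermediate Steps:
S(j, N) = -4 + j
y(p) = 6*p^(3/2) (y(p) = 6*(p*√p) = 6*p^(3/2))
S(-5, 10) - y(0) = (-4 - 5) - 6*0^(3/2) = -9 - 6*0 = -9 - 1*0 = -9 + 0 = -9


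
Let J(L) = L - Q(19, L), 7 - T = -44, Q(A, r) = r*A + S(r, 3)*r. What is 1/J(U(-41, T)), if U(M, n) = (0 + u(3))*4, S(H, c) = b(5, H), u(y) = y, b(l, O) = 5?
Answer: -1/276 ≈ -0.0036232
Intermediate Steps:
S(H, c) = 5
Q(A, r) = 5*r + A*r (Q(A, r) = r*A + 5*r = A*r + 5*r = 5*r + A*r)
T = 51 (T = 7 - 1*(-44) = 7 + 44 = 51)
U(M, n) = 12 (U(M, n) = (0 + 3)*4 = 3*4 = 12)
J(L) = -23*L (J(L) = L - L*(5 + 19) = L - L*24 = L - 24*L = -23*L)
1/J(U(-41, T)) = 1/(-23*12) = 1/(-276) = -1/276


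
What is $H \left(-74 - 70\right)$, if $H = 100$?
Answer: $-14400$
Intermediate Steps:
$H \left(-74 - 70\right) = 100 \left(-74 - 70\right) = 100 \left(-144\right) = -14400$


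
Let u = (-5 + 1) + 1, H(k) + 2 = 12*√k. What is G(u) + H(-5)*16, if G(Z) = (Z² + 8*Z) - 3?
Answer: -50 + 192*I*√5 ≈ -50.0 + 429.33*I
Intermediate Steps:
H(k) = -2 + 12*√k
u = -3 (u = -4 + 1 = -3)
G(Z) = -3 + Z² + 8*Z
G(u) + H(-5)*16 = (-3 + (-3)² + 8*(-3)) + (-2 + 12*√(-5))*16 = (-3 + 9 - 24) + (-2 + 12*(I*√5))*16 = -18 + (-2 + 12*I*√5)*16 = -18 + (-32 + 192*I*√5) = -50 + 192*I*√5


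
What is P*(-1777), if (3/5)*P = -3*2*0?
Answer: 0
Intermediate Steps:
P = 0 (P = 5*(-3*2*0)/3 = 5*(-6*0)/3 = (5/3)*0 = 0)
P*(-1777) = 0*(-1777) = 0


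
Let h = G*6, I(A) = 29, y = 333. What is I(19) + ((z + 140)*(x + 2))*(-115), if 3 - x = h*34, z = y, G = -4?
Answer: -44658266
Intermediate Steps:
h = -24 (h = -4*6 = -24)
z = 333
x = 819 (x = 3 - (-24)*34 = 3 - 1*(-816) = 3 + 816 = 819)
I(19) + ((z + 140)*(x + 2))*(-115) = 29 + ((333 + 140)*(819 + 2))*(-115) = 29 + (473*821)*(-115) = 29 + 388333*(-115) = 29 - 44658295 = -44658266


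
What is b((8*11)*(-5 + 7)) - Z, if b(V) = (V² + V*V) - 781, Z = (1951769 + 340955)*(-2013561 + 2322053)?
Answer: -707286951037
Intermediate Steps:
Z = 707287012208 (Z = 2292724*308492 = 707287012208)
b(V) = -781 + 2*V² (b(V) = (V² + V²) - 781 = 2*V² - 781 = -781 + 2*V²)
b((8*11)*(-5 + 7)) - Z = (-781 + 2*((8*11)*(-5 + 7))²) - 1*707287012208 = (-781 + 2*(88*2)²) - 707287012208 = (-781 + 2*176²) - 707287012208 = (-781 + 2*30976) - 707287012208 = (-781 + 61952) - 707287012208 = 61171 - 707287012208 = -707286951037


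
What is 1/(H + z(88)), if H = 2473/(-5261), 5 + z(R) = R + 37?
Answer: 5261/628847 ≈ 0.0083661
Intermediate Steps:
z(R) = 32 + R (z(R) = -5 + (R + 37) = -5 + (37 + R) = 32 + R)
H = -2473/5261 (H = 2473*(-1/5261) = -2473/5261 ≈ -0.47006)
1/(H + z(88)) = 1/(-2473/5261 + (32 + 88)) = 1/(-2473/5261 + 120) = 1/(628847/5261) = 5261/628847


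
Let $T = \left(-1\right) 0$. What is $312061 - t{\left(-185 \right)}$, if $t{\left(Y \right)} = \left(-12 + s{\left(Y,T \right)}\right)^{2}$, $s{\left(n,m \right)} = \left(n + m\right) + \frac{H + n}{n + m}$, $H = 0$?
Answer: $273645$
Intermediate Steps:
$T = 0$
$s{\left(n,m \right)} = m + n + \frac{n}{m + n}$ ($s{\left(n,m \right)} = \left(n + m\right) + \frac{0 + n}{n + m} = \left(m + n\right) + \frac{n}{m + n} = m + n + \frac{n}{m + n}$)
$t{\left(Y \right)} = \left(-12 + \frac{Y + Y^{2}}{Y}\right)^{2}$ ($t{\left(Y \right)} = \left(-12 + \frac{Y + 0^{2} + Y^{2} + 2 \cdot 0 Y}{0 + Y}\right)^{2} = \left(-12 + \frac{Y + 0 + Y^{2} + 0}{Y}\right)^{2} = \left(-12 + \frac{Y + Y^{2}}{Y}\right)^{2}$)
$312061 - t{\left(-185 \right)} = 312061 - \left(11 - -185\right)^{2} = 312061 - \left(11 + 185\right)^{2} = 312061 - 196^{2} = 312061 - 38416 = 273645$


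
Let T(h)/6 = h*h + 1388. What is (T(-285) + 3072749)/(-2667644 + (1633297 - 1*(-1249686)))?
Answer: 3568427/215339 ≈ 16.571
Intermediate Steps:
T(h) = 8328 + 6*h² (T(h) = 6*(h*h + 1388) = 6*(h² + 1388) = 6*(1388 + h²) = 8328 + 6*h²)
(T(-285) + 3072749)/(-2667644 + (1633297 - 1*(-1249686))) = ((8328 + 6*(-285)²) + 3072749)/(-2667644 + (1633297 - 1*(-1249686))) = ((8328 + 6*81225) + 3072749)/(-2667644 + (1633297 + 1249686)) = ((8328 + 487350) + 3072749)/(-2667644 + 2882983) = (495678 + 3072749)/215339 = 3568427*(1/215339) = 3568427/215339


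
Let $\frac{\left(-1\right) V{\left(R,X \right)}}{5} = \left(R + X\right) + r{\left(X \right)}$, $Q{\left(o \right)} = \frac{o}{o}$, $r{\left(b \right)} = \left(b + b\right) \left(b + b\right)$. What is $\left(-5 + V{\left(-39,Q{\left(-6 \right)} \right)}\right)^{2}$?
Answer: $27225$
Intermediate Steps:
$r{\left(b \right)} = 4 b^{2}$ ($r{\left(b \right)} = 2 b 2 b = 4 b^{2}$)
$Q{\left(o \right)} = 1$
$V{\left(R,X \right)} = - 20 X^{2} - 5 R - 5 X$ ($V{\left(R,X \right)} = - 5 \left(\left(R + X\right) + 4 X^{2}\right) = - 5 \left(R + X + 4 X^{2}\right) = - 20 X^{2} - 5 R - 5 X$)
$\left(-5 + V{\left(-39,Q{\left(-6 \right)} \right)}\right)^{2} = \left(-5 - \left(-190 + 20\right)\right)^{2} = \left(-5 - -170\right)^{2} = \left(-5 + 170\right)^{2} = 165^{2} = 27225$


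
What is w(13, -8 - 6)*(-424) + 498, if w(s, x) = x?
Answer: 6434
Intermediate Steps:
w(13, -8 - 6)*(-424) + 498 = (-8 - 6)*(-424) + 498 = -14*(-424) + 498 = 5936 + 498 = 6434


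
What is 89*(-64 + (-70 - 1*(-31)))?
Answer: -9167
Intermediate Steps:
89*(-64 + (-70 - 1*(-31))) = 89*(-64 + (-70 + 31)) = 89*(-64 - 39) = 89*(-103) = -9167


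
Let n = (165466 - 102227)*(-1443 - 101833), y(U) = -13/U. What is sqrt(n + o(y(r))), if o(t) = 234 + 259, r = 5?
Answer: I*sqrt(6531070471) ≈ 80815.0*I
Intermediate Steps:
o(t) = 493
n = -6531070964 (n = 63239*(-103276) = -6531070964)
sqrt(n + o(y(r))) = sqrt(-6531070964 + 493) = sqrt(-6531070471) = I*sqrt(6531070471)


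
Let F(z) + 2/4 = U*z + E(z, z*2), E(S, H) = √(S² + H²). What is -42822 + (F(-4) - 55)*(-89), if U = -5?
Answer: -79325/2 - 356*√5 ≈ -40459.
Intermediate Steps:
E(S, H) = √(H² + S²)
F(z) = -½ - 5*z + √5*√(z²) (F(z) = -½ + (-5*z + √((z*2)² + z²)) = -½ + (-5*z + √((2*z)² + z²)) = -½ + (-5*z + √(4*z² + z²)) = -½ + (-5*z + √(5*z²)) = -½ + (-5*z + √5*√(z²)) = -½ - 5*z + √5*√(z²))
-42822 + (F(-4) - 55)*(-89) = -42822 + ((-½ - 5*(-4) + √5*√((-4)²)) - 55)*(-89) = -42822 + ((-½ + 20 + √5*√16) - 55)*(-89) = -42822 + ((-½ + 20 + √5*4) - 55)*(-89) = -42822 + ((-½ + 20 + 4*√5) - 55)*(-89) = -42822 + ((39/2 + 4*√5) - 55)*(-89) = -42822 + (-71/2 + 4*√5)*(-89) = -42822 + (6319/2 - 356*√5) = -79325/2 - 356*√5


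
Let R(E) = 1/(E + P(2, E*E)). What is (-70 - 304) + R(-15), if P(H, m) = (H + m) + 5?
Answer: -81157/217 ≈ -374.00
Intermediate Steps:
P(H, m) = 5 + H + m
R(E) = 1/(7 + E + E**2) (R(E) = 1/(E + (5 + 2 + E*E)) = 1/(E + (5 + 2 + E**2)) = 1/(E + (7 + E**2)) = 1/(7 + E + E**2))
(-70 - 304) + R(-15) = (-70 - 304) + 1/(7 - 15 + (-15)**2) = -374 + 1/(7 - 15 + 225) = -374 + 1/217 = -81157/217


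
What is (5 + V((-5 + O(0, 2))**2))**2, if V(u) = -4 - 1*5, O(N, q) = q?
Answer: 16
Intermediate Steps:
V(u) = -9 (V(u) = -4 - 5 = -9)
(5 + V((-5 + O(0, 2))**2))**2 = (5 - 9)**2 = (-4)**2 = 16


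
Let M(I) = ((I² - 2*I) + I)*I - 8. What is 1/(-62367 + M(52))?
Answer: 1/75529 ≈ 1.3240e-5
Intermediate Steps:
M(I) = -8 + I*(I² - I) (M(I) = (I² - I)*I - 8 = I*(I² - I) - 8 = -8 + I*(I² - I))
1/(-62367 + M(52)) = 1/(-62367 + (-8 + 52³ - 1*52²)) = 1/(-62367 + (-8 + 140608 - 1*2704)) = 1/(-62367 + (-8 + 140608 - 2704)) = 1/(-62367 + 137896) = 1/75529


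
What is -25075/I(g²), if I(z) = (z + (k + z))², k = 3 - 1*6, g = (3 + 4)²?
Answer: -25075/23030401 ≈ -0.0010888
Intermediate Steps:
g = 49 (g = 7² = 49)
k = -3 (k = 3 - 6 = -3)
I(z) = (-3 + 2*z)² (I(z) = (z + (-3 + z))² = (-3 + 2*z)²)
-25075/I(g²) = -25075/(-3 + 2*49²)² = -25075/(-3 + 2*2401)² = -25075/(-3 + 4802)² = -25075/(4799²) = -25075/23030401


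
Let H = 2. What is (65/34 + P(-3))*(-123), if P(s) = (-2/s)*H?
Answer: -13571/34 ≈ -399.15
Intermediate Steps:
P(s) = -4/s (P(s) = -2/s*2 = -4/s)
(65/34 + P(-3))*(-123) = (65/34 - 4/(-3))*(-123) = (65*(1/34) - 4*(-⅓))*(-123) = (65/34 + 4/3)*(-123) = (331/102)*(-123) = -13571/34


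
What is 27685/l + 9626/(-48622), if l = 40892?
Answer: 476236839/994125412 ≈ 0.47905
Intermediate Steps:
27685/l + 9626/(-48622) = 27685/40892 + 9626/(-48622) = 27685*(1/40892) + 9626*(-1/48622) = 27685/40892 - 4813/24311 = 476236839/994125412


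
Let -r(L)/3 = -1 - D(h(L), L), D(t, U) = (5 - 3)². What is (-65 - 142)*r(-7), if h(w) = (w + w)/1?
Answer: -3105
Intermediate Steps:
h(w) = 2*w (h(w) = 1*(2*w) = 2*w)
D(t, U) = 4 (D(t, U) = 2² = 4)
r(L) = 15 (r(L) = -3*(-1 - 1*4) = -3*(-1 - 4) = -3*(-5) = 15)
(-65 - 142)*r(-7) = (-65 - 142)*15 = -207*15 = -3105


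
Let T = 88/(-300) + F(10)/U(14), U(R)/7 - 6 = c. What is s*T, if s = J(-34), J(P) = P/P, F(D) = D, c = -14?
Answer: -991/2100 ≈ -0.47190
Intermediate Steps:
U(R) = -56 (U(R) = 42 + 7*(-14) = 42 - 98 = -56)
J(P) = 1
s = 1
T = -991/2100 (T = 88/(-300) + 10/(-56) = 88*(-1/300) + 10*(-1/56) = -22/75 - 5/28 = -991/2100 ≈ -0.47190)
s*T = 1*(-991/2100) = -991/2100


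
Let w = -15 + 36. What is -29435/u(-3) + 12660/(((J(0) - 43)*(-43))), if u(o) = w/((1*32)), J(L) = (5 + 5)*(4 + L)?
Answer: -5773420/129 ≈ -44755.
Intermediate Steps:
w = 21
J(L) = 40 + 10*L (J(L) = 10*(4 + L) = 40 + 10*L)
u(o) = 21/32 (u(o) = 21/((1*32)) = 21/32)
-29435/u(-3) + 12660/(((J(0) - 43)*(-43))) = -29435/21/32 + 12660/((((40 + 10*0) - 43)*(-43))) = -29435*32/21 + 12660/((((40 + 0) - 43)*(-43))) = -134560/3 + 12660/(((40 - 43)*(-43))) = -134560/3 + 12660/((-3*(-43))) = -134560/3 + 12660/129 = -134560/3 + 12660*(1/129) = -134560/3 + 4220/43 = -5773420/129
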